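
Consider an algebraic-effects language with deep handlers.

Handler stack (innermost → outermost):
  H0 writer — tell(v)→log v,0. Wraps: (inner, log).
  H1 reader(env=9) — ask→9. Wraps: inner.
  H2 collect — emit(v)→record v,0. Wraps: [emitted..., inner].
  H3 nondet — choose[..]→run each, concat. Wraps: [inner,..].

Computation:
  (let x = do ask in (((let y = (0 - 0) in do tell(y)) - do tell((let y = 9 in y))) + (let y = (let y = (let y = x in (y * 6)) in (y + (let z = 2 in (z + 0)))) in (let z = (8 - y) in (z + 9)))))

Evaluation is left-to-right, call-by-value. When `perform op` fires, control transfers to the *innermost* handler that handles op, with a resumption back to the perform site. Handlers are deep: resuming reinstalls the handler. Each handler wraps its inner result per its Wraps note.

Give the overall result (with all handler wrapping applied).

Evaluation trace:
ask @ H1 ⇒ 9
tell(0) @ H0 ⇒ log+=0
tell(9) @ H0 ⇒ log+=9
H0 returns (-39, (0, 9))
H1 returns (-39, (0, 9))
H2 returns [(-39, (0, 9))]
H3 returns [[(-39, (0, 9))]]
= [[(-39, (0, 9))]]

Answer: [[(-39, (0, 9))]]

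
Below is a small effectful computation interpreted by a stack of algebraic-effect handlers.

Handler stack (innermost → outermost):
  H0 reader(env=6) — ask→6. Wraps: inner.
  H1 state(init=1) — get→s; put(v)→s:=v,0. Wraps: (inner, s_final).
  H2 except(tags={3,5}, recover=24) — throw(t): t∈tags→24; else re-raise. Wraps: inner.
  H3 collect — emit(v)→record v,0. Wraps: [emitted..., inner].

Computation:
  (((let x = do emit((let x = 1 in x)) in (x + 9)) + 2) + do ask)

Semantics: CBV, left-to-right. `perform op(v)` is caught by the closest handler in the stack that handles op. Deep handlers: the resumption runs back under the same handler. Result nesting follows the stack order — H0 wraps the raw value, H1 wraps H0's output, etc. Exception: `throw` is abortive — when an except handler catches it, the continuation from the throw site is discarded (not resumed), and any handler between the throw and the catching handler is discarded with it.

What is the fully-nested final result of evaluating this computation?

Evaluation trace:
emit(1) @ H3 ⇒ out+=1
ask @ H0 ⇒ 6
H0 returns 17
H1 returns (17, 1)
H2 returns (17, 1)
H3 returns [1, (17, 1)]
= [1, (17, 1)]

Answer: [1, (17, 1)]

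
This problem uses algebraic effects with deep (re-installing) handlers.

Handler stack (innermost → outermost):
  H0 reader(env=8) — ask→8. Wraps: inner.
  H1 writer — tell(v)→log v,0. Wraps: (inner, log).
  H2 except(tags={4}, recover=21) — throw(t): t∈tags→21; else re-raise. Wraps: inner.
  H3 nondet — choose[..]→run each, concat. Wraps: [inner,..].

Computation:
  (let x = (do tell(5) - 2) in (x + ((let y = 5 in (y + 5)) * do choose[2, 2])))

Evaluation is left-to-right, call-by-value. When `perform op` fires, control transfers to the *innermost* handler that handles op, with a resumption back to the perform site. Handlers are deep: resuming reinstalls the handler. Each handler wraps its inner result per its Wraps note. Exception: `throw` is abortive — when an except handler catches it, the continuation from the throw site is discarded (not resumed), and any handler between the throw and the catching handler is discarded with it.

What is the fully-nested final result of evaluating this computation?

Evaluation trace:
tell(5) @ H1 ⇒ log+=5
choose[2, 2] @ H3
  branch[0] choose=2:
    H0 returns 18
    H1 returns (18, (5))
    H2 returns (18, (5))
    H3 returns [(18, (5))]
  branch[1] choose=2:
    H0 returns 18
    H1 returns (18, (5))
    H2 returns (18, (5))
    H3 returns [(18, (5))]
= [(18, (5)), (18, (5))]

Answer: [(18, (5)), (18, (5))]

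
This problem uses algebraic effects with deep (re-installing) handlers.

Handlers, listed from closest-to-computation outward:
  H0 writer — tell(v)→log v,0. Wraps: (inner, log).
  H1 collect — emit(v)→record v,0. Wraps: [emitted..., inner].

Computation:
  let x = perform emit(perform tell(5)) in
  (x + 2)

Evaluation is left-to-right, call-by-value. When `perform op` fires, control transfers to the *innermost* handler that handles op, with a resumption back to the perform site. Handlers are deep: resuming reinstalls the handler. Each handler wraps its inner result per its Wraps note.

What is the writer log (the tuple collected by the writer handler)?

Working:
tell(5) @ H0 ⇒ log+=5
emit(0) @ H1 ⇒ out+=0
H0 returns (2, (5))
H1 returns [0, (2, (5))]
= [0, (2, (5))]

Answer: (5)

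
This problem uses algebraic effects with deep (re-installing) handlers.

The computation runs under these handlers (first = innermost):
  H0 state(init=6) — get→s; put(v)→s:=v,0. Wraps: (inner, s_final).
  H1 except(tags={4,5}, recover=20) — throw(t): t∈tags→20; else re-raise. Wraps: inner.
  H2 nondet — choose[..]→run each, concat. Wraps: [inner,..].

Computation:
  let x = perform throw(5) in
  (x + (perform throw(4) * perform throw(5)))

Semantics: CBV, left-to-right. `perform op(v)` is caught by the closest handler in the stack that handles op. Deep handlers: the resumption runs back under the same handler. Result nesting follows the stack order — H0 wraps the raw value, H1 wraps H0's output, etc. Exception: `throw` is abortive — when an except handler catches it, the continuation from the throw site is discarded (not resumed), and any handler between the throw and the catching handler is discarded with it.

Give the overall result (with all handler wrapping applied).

Working:
throw(5) @ H1 caught ⇒ 20
H2 returns [20]
= [20]

Answer: [20]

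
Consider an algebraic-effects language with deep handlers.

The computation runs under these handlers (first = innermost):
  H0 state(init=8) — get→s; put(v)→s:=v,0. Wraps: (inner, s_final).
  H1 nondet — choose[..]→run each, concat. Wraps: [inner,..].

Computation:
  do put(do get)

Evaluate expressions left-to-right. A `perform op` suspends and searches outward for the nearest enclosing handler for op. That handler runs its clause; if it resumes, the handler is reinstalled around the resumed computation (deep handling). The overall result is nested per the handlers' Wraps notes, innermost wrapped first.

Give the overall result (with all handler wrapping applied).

Answer: [(0, 8)]

Working:
get @ H0 ⇒ 8
put(8) @ H0 ⇒ s:=8
H0 returns (0, 8)
H1 returns [(0, 8)]
= [(0, 8)]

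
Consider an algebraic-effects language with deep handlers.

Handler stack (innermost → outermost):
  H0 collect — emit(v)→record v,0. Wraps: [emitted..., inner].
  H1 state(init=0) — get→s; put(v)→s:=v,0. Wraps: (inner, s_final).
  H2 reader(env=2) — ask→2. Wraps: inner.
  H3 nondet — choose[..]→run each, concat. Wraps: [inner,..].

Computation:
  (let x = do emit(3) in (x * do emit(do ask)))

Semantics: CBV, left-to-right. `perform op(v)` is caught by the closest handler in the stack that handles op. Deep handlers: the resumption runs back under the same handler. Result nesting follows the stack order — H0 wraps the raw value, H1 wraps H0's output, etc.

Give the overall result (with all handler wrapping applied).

Working:
emit(3) @ H0 ⇒ out+=3
ask @ H2 ⇒ 2
emit(2) @ H0 ⇒ out+=2
H0 returns [3, 2, 0]
H1 returns ([3, 2, 0], 0)
H2 returns ([3, 2, 0], 0)
H3 returns [([3, 2, 0], 0)]
= [([3, 2, 0], 0)]

Answer: [([3, 2, 0], 0)]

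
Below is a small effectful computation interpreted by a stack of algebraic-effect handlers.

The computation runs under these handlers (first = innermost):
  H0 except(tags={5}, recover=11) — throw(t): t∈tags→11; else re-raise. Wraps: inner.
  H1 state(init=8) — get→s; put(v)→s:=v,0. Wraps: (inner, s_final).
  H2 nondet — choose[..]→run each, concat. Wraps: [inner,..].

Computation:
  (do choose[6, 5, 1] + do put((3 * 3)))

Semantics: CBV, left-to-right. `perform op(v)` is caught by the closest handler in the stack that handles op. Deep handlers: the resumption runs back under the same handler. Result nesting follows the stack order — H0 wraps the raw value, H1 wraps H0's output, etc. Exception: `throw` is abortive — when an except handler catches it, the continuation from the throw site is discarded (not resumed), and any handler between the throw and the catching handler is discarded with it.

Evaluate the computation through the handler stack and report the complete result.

Answer: [(6, 9), (5, 9), (1, 9)]

Step-by-step:
choose[6, 5, 1] @ H2
  branch[0] choose=6:
    put(9) @ H1 ⇒ s:=9
    H0 returns 6
    H1 returns (6, 9)
    H2 returns [(6, 9)]
  branch[1] choose=5:
    put(9) @ H1 ⇒ s:=9
    H0 returns 5
    H1 returns (5, 9)
    H2 returns [(5, 9)]
  branch[2] choose=1:
    put(9) @ H1 ⇒ s:=9
    H0 returns 1
    H1 returns (1, 9)
    H2 returns [(1, 9)]
= [(6, 9), (5, 9), (1, 9)]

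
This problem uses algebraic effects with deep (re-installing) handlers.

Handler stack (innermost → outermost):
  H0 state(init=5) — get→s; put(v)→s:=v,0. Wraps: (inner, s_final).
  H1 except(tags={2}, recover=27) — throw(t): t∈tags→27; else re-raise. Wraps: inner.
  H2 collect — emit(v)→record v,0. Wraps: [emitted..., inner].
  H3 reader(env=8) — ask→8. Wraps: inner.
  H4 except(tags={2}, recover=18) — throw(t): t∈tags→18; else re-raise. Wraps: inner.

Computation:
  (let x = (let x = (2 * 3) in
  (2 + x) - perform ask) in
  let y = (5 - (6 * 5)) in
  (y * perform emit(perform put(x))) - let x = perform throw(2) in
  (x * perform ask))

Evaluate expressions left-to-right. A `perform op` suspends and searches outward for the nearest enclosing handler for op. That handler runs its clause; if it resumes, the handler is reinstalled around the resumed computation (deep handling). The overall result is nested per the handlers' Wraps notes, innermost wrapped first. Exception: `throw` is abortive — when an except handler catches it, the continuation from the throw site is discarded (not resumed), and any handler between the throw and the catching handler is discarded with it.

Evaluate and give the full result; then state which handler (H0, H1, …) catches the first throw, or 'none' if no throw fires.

Step-by-step:
ask @ H3 ⇒ 8
put(0) @ H0 ⇒ s:=0
emit(0) @ H2 ⇒ out+=0
throw(2) @ H1 caught ⇒ 27
H2 returns [0, 27]
H3 returns [0, 27]
H4 returns [0, 27]
= [0, 27]

Answer: [0, 27] ; first throw caught by: H1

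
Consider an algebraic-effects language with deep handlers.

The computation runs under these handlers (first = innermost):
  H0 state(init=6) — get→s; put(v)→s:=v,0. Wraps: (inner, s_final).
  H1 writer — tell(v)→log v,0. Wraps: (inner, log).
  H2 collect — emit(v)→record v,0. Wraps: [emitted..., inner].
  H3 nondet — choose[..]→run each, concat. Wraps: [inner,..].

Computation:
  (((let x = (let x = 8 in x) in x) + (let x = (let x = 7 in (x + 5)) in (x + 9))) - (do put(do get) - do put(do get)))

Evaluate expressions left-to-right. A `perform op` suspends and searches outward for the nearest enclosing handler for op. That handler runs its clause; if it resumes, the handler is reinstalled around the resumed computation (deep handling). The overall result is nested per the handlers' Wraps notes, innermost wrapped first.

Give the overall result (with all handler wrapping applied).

Answer: [[((29, 6), ())]]

Working:
get @ H0 ⇒ 6
put(6) @ H0 ⇒ s:=6
get @ H0 ⇒ 6
put(6) @ H0 ⇒ s:=6
H0 returns (29, 6)
H1 returns ((29, 6), ())
H2 returns [((29, 6), ())]
H3 returns [[((29, 6), ())]]
= [[((29, 6), ())]]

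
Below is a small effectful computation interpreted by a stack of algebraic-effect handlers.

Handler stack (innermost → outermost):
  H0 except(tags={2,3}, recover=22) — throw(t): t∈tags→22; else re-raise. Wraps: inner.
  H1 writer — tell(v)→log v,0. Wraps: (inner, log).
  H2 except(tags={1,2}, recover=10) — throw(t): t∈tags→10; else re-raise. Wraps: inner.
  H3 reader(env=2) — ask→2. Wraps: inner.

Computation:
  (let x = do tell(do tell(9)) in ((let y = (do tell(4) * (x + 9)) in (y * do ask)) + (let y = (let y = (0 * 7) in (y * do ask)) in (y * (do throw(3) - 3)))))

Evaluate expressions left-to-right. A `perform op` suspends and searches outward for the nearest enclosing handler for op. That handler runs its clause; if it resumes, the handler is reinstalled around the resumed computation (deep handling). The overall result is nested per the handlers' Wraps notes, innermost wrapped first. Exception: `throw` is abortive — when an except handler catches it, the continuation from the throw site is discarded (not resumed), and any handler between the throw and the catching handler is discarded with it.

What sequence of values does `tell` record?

Answer: (9, 0, 4)

Evaluation trace:
tell(9) @ H1 ⇒ log+=9
tell(0) @ H1 ⇒ log+=0
tell(4) @ H1 ⇒ log+=4
ask @ H3 ⇒ 2
ask @ H3 ⇒ 2
throw(3) @ H0 caught ⇒ 22
H1 returns (22, (9, 0, 4))
H2 returns (22, (9, 0, 4))
H3 returns (22, (9, 0, 4))
= (22, (9, 0, 4))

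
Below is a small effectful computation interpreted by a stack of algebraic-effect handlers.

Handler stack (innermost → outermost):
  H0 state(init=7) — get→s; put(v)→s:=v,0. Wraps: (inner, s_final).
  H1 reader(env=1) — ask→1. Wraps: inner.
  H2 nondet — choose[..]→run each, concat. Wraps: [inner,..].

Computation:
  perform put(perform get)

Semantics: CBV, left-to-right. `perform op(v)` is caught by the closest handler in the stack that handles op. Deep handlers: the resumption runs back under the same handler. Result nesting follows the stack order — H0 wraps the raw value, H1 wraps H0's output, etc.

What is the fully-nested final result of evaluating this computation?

Evaluation trace:
get @ H0 ⇒ 7
put(7) @ H0 ⇒ s:=7
H0 returns (0, 7)
H1 returns (0, 7)
H2 returns [(0, 7)]
= [(0, 7)]

Answer: [(0, 7)]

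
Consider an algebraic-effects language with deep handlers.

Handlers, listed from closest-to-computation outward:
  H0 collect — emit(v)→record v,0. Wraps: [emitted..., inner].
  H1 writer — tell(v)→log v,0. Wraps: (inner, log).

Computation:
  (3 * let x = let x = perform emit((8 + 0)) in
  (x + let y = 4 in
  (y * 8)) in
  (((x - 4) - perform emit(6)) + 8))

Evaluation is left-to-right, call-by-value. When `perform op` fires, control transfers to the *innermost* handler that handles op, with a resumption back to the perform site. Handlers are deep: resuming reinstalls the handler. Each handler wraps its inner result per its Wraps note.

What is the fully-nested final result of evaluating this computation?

Working:
emit(8) @ H0 ⇒ out+=8
emit(6) @ H0 ⇒ out+=6
H0 returns [8, 6, 108]
H1 returns ([8, 6, 108], ())
= ([8, 6, 108], ())

Answer: ([8, 6, 108], ())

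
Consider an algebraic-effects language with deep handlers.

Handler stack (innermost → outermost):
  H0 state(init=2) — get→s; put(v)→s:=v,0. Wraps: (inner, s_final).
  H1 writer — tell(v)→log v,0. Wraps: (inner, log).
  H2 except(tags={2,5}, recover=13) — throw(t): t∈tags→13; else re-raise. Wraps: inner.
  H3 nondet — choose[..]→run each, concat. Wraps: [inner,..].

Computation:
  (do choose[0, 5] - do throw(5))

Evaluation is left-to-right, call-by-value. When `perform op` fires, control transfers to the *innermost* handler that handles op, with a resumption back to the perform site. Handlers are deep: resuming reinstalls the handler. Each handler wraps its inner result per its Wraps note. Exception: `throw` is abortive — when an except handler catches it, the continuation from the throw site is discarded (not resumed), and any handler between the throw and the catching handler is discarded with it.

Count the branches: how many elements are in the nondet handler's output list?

Working:
choose[0, 5] @ H3
  branch[0] choose=0:
    throw(5) @ H2 caught ⇒ 13
    H3 returns [13]
  branch[1] choose=5:
    throw(5) @ H2 caught ⇒ 13
    H3 returns [13]
= [13, 13]

Answer: 2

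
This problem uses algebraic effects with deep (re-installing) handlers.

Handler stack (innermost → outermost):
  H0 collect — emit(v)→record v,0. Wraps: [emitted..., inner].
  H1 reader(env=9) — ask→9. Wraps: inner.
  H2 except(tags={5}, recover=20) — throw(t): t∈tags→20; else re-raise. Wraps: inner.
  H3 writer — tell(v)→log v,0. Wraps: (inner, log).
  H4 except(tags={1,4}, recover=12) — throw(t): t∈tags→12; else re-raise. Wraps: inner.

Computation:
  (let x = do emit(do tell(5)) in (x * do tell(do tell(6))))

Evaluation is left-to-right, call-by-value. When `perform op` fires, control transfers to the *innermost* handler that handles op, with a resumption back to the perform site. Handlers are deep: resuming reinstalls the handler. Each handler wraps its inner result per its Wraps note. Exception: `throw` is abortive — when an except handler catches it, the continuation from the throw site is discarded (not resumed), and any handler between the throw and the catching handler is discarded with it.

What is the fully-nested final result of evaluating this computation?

Answer: ([0, 0], (5, 6, 0))

Step-by-step:
tell(5) @ H3 ⇒ log+=5
emit(0) @ H0 ⇒ out+=0
tell(6) @ H3 ⇒ log+=6
tell(0) @ H3 ⇒ log+=0
H0 returns [0, 0]
H1 returns [0, 0]
H2 returns [0, 0]
H3 returns ([0, 0], (5, 6, 0))
H4 returns ([0, 0], (5, 6, 0))
= ([0, 0], (5, 6, 0))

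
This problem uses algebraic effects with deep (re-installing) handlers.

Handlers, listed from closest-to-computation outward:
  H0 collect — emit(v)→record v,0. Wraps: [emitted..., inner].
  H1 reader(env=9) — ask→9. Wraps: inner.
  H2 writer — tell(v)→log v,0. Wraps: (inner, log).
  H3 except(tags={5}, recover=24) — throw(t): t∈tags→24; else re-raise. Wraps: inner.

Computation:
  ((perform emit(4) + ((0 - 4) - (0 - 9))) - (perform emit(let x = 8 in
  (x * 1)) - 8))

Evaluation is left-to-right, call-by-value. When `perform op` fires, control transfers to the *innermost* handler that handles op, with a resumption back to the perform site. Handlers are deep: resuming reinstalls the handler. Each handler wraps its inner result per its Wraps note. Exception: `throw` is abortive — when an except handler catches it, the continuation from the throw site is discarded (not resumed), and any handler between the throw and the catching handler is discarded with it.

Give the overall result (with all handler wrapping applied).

Evaluation trace:
emit(4) @ H0 ⇒ out+=4
emit(8) @ H0 ⇒ out+=8
H0 returns [4, 8, 13]
H1 returns [4, 8, 13]
H2 returns ([4, 8, 13], ())
H3 returns ([4, 8, 13], ())
= ([4, 8, 13], ())

Answer: ([4, 8, 13], ())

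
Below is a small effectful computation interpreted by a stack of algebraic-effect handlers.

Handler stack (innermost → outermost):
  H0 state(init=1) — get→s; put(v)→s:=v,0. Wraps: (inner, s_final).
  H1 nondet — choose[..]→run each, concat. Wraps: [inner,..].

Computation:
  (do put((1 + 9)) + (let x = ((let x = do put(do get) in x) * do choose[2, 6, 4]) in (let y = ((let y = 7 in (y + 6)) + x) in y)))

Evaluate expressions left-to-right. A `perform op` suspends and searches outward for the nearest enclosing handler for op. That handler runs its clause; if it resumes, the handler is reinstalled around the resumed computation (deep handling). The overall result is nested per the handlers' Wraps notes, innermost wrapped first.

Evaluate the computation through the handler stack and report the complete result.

Answer: [(13, 10), (13, 10), (13, 10)]

Evaluation trace:
put(10) @ H0 ⇒ s:=10
get @ H0 ⇒ 10
put(10) @ H0 ⇒ s:=10
choose[2, 6, 4] @ H1
  branch[0] choose=2:
    H0 returns (13, 10)
    H1 returns [(13, 10)]
  branch[1] choose=6:
    H0 returns (13, 10)
    H1 returns [(13, 10)]
  branch[2] choose=4:
    H0 returns (13, 10)
    H1 returns [(13, 10)]
= [(13, 10), (13, 10), (13, 10)]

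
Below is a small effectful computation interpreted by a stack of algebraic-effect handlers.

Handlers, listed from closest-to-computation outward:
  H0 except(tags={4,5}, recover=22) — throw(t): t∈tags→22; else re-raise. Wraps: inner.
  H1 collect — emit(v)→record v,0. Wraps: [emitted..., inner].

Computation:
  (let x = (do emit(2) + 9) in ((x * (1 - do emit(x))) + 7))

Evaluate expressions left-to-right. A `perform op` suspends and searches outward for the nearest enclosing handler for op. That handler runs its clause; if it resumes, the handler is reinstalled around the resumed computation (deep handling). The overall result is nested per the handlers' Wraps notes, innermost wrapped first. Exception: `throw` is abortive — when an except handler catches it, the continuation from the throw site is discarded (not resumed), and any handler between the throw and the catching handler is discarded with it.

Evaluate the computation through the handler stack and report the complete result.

Answer: [2, 9, 16]

Working:
emit(2) @ H1 ⇒ out+=2
emit(9) @ H1 ⇒ out+=9
H0 returns 16
H1 returns [2, 9, 16]
= [2, 9, 16]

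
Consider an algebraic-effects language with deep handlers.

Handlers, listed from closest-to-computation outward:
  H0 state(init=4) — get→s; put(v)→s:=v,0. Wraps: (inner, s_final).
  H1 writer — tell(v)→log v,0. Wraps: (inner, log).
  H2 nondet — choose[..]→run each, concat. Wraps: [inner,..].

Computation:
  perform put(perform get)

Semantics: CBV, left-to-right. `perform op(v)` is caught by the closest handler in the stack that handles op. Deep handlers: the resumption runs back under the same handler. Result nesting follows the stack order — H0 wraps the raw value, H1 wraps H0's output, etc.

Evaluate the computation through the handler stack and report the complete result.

Answer: [((0, 4), ())]

Step-by-step:
get @ H0 ⇒ 4
put(4) @ H0 ⇒ s:=4
H0 returns (0, 4)
H1 returns ((0, 4), ())
H2 returns [((0, 4), ())]
= [((0, 4), ())]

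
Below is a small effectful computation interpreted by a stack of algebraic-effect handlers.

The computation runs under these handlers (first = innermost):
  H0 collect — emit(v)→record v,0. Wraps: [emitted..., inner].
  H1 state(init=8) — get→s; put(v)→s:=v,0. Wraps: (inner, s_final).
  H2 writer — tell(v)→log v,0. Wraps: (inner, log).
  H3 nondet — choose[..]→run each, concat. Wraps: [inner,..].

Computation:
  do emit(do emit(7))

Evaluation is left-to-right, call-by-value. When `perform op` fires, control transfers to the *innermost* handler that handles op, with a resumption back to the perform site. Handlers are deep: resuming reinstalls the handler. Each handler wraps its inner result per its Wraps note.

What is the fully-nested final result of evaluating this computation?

Working:
emit(7) @ H0 ⇒ out+=7
emit(0) @ H0 ⇒ out+=0
H0 returns [7, 0, 0]
H1 returns ([7, 0, 0], 8)
H2 returns (([7, 0, 0], 8), ())
H3 returns [(([7, 0, 0], 8), ())]
= [(([7, 0, 0], 8), ())]

Answer: [(([7, 0, 0], 8), ())]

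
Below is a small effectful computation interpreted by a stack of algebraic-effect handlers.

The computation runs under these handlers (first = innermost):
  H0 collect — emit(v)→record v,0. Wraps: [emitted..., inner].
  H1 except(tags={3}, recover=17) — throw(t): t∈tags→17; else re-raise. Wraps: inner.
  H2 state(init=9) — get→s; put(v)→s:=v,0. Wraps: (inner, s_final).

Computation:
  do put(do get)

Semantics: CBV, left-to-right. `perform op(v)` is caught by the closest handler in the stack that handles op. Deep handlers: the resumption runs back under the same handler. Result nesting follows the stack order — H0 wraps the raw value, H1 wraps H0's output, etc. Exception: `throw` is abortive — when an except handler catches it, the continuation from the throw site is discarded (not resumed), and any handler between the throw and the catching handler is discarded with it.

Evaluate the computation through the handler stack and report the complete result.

Evaluation trace:
get @ H2 ⇒ 9
put(9) @ H2 ⇒ s:=9
H0 returns [0]
H1 returns [0]
H2 returns ([0], 9)
= ([0], 9)

Answer: ([0], 9)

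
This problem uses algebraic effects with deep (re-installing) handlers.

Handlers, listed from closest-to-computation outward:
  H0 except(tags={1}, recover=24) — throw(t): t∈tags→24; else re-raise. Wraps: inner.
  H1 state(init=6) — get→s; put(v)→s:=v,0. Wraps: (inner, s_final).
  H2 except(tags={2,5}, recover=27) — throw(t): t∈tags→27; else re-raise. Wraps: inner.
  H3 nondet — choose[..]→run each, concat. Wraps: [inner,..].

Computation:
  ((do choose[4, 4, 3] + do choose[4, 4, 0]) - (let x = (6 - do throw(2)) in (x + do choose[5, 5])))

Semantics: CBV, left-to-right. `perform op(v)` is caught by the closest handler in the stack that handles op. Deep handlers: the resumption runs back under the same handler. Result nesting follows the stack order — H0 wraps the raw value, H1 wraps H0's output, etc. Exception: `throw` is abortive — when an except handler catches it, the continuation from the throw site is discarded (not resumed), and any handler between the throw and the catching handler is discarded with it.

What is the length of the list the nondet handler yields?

Working:
choose[4, 4, 3] @ H3
  branch[0] choose=4:
    choose[4, 4, 0] @ H3
      branch[0] choose=4:
        throw(2) @ H0 re-raised
        throw(2) @ H2 caught ⇒ 27
        H3 returns [27]
      branch[1] choose=4:
        throw(2) @ H0 re-raised
        throw(2) @ H2 caught ⇒ 27
        H3 returns [27]
      branch[2] choose=0:
        throw(2) @ H0 re-raised
        throw(2) @ H2 caught ⇒ 27
        H3 returns [27]
  branch[1] choose=4:
    choose[4, 4, 0] @ H3
      branch[0] choose=4:
        throw(2) @ H0 re-raised
        throw(2) @ H2 caught ⇒ 27
        H3 returns [27]
      branch[1] choose=4:
        throw(2) @ H0 re-raised
        throw(2) @ H2 caught ⇒ 27
        H3 returns [27]
      branch[2] choose=0:
        throw(2) @ H0 re-raised
        throw(2) @ H2 caught ⇒ 27
        H3 returns [27]
  branch[2] choose=3:
    choose[4, 4, 0] @ H3
      branch[0] choose=4:
        throw(2) @ H0 re-raised
        throw(2) @ H2 caught ⇒ 27
        H3 returns [27]
      branch[1] choose=4:
        throw(2) @ H0 re-raised
        throw(2) @ H2 caught ⇒ 27
        H3 returns [27]
      branch[2] choose=0:
        throw(2) @ H0 re-raised
        throw(2) @ H2 caught ⇒ 27
        H3 returns [27]
= [27, 27, 27, 27, 27, 27, 27, 27, 27]

Answer: 9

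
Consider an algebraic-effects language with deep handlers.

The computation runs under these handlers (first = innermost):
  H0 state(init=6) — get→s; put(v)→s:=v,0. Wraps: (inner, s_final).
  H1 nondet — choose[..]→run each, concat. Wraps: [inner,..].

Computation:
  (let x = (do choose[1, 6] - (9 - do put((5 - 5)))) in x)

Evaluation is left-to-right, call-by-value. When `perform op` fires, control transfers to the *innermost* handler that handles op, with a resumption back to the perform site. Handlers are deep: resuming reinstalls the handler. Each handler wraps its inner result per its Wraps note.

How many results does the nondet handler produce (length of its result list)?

Answer: 2

Evaluation trace:
choose[1, 6] @ H1
  branch[0] choose=1:
    put(0) @ H0 ⇒ s:=0
    H0 returns (-8, 0)
    H1 returns [(-8, 0)]
  branch[1] choose=6:
    put(0) @ H0 ⇒ s:=0
    H0 returns (-3, 0)
    H1 returns [(-3, 0)]
= [(-8, 0), (-3, 0)]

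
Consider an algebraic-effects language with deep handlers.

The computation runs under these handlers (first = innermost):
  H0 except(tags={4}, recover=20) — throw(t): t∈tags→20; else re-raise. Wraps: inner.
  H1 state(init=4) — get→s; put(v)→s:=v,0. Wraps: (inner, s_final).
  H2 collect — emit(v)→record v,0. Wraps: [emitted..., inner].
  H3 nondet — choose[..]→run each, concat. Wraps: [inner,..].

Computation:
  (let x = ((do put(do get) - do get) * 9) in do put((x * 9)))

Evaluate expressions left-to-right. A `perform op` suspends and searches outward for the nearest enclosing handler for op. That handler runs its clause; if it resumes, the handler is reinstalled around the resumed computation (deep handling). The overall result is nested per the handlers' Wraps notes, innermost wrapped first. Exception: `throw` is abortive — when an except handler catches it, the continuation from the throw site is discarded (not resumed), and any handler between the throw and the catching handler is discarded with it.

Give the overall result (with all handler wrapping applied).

Evaluation trace:
get @ H1 ⇒ 4
put(4) @ H1 ⇒ s:=4
get @ H1 ⇒ 4
put(-324) @ H1 ⇒ s:=-324
H0 returns 0
H1 returns (0, -324)
H2 returns [(0, -324)]
H3 returns [[(0, -324)]]
= [[(0, -324)]]

Answer: [[(0, -324)]]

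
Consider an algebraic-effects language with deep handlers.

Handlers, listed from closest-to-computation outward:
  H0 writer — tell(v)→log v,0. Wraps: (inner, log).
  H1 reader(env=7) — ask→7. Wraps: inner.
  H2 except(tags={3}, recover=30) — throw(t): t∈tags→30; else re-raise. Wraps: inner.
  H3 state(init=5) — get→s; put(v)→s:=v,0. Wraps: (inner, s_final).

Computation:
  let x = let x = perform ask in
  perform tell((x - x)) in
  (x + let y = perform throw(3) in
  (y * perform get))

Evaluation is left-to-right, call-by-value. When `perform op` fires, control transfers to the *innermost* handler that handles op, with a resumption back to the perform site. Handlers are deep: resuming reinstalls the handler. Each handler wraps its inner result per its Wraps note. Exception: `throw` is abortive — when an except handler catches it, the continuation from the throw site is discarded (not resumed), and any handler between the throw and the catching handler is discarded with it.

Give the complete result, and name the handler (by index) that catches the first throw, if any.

Answer: (30, 5) ; first throw caught by: H2

Evaluation trace:
ask @ H1 ⇒ 7
tell(0) @ H0 ⇒ log+=0
throw(3) @ H2 caught ⇒ 30
H3 returns (30, 5)
= (30, 5)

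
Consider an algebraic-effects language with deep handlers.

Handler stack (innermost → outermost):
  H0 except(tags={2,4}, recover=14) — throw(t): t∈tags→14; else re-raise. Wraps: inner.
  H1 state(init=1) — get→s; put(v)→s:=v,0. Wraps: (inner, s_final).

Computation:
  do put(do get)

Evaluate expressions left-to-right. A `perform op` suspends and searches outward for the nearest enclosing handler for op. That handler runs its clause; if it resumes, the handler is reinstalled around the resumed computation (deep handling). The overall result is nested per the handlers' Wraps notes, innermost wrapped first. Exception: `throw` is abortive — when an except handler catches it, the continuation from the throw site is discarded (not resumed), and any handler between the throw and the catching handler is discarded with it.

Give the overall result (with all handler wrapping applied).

Answer: (0, 1)

Working:
get @ H1 ⇒ 1
put(1) @ H1 ⇒ s:=1
H0 returns 0
H1 returns (0, 1)
= (0, 1)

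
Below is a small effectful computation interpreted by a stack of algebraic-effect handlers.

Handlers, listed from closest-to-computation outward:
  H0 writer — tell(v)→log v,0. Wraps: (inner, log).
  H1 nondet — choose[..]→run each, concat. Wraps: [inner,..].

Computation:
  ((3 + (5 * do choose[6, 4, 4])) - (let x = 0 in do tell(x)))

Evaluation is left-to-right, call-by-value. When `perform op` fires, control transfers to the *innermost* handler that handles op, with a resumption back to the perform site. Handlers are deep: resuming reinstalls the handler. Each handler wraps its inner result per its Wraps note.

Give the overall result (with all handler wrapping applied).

Evaluation trace:
choose[6, 4, 4] @ H1
  branch[0] choose=6:
    tell(0) @ H0 ⇒ log+=0
    H0 returns (33, (0))
    H1 returns [(33, (0))]
  branch[1] choose=4:
    tell(0) @ H0 ⇒ log+=0
    H0 returns (23, (0))
    H1 returns [(23, (0))]
  branch[2] choose=4:
    tell(0) @ H0 ⇒ log+=0
    H0 returns (23, (0))
    H1 returns [(23, (0))]
= [(33, (0)), (23, (0)), (23, (0))]

Answer: [(33, (0)), (23, (0)), (23, (0))]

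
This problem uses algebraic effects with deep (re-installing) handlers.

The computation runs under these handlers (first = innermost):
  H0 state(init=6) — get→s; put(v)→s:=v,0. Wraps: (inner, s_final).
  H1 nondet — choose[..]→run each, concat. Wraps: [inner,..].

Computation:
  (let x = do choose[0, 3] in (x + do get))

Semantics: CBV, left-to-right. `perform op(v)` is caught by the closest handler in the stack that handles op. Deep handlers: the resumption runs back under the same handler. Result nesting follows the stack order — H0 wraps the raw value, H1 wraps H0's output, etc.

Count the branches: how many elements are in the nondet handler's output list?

Evaluation trace:
choose[0, 3] @ H1
  branch[0] choose=0:
    get @ H0 ⇒ 6
    H0 returns (6, 6)
    H1 returns [(6, 6)]
  branch[1] choose=3:
    get @ H0 ⇒ 6
    H0 returns (9, 6)
    H1 returns [(9, 6)]
= [(6, 6), (9, 6)]

Answer: 2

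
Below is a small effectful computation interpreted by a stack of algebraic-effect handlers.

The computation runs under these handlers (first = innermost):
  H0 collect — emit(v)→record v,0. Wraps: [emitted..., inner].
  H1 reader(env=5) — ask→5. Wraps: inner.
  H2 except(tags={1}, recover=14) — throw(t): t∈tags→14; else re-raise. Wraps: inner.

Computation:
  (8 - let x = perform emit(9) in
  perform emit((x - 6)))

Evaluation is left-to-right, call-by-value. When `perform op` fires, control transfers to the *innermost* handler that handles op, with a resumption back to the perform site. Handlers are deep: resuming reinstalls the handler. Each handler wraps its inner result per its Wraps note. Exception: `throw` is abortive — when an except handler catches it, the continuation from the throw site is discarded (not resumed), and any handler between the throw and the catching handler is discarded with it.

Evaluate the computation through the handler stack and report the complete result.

Answer: [9, -6, 8]

Evaluation trace:
emit(9) @ H0 ⇒ out+=9
emit(-6) @ H0 ⇒ out+=-6
H0 returns [9, -6, 8]
H1 returns [9, -6, 8]
H2 returns [9, -6, 8]
= [9, -6, 8]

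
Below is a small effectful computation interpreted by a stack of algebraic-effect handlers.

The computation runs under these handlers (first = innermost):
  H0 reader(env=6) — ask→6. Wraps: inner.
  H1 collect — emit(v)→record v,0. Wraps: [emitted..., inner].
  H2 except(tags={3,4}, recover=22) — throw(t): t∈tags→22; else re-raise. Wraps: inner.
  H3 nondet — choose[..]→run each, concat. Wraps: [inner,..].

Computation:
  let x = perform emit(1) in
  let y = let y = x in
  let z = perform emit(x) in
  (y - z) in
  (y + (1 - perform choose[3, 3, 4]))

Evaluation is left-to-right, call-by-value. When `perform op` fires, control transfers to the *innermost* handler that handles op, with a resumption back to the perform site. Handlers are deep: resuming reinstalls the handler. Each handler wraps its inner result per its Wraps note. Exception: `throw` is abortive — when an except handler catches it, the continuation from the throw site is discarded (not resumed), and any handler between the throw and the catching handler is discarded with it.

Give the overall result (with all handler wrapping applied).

Step-by-step:
emit(1) @ H1 ⇒ out+=1
emit(0) @ H1 ⇒ out+=0
choose[3, 3, 4] @ H3
  branch[0] choose=3:
    H0 returns -2
    H1 returns [1, 0, -2]
    H2 returns [1, 0, -2]
    H3 returns [[1, 0, -2]]
  branch[1] choose=3:
    H0 returns -2
    H1 returns [1, 0, -2]
    H2 returns [1, 0, -2]
    H3 returns [[1, 0, -2]]
  branch[2] choose=4:
    H0 returns -3
    H1 returns [1, 0, -3]
    H2 returns [1, 0, -3]
    H3 returns [[1, 0, -3]]
= [[1, 0, -2], [1, 0, -2], [1, 0, -3]]

Answer: [[1, 0, -2], [1, 0, -2], [1, 0, -3]]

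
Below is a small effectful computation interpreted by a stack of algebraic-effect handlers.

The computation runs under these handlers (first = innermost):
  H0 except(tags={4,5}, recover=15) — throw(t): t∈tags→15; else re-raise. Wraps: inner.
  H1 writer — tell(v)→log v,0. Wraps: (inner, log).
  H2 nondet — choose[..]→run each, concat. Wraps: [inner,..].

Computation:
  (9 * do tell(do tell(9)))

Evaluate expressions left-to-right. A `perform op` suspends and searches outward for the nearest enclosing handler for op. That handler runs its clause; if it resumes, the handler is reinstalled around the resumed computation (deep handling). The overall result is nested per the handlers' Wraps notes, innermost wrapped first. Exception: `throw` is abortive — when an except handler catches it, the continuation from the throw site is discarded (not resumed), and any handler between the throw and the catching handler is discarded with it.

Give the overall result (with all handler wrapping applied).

Evaluation trace:
tell(9) @ H1 ⇒ log+=9
tell(0) @ H1 ⇒ log+=0
H0 returns 0
H1 returns (0, (9, 0))
H2 returns [(0, (9, 0))]
= [(0, (9, 0))]

Answer: [(0, (9, 0))]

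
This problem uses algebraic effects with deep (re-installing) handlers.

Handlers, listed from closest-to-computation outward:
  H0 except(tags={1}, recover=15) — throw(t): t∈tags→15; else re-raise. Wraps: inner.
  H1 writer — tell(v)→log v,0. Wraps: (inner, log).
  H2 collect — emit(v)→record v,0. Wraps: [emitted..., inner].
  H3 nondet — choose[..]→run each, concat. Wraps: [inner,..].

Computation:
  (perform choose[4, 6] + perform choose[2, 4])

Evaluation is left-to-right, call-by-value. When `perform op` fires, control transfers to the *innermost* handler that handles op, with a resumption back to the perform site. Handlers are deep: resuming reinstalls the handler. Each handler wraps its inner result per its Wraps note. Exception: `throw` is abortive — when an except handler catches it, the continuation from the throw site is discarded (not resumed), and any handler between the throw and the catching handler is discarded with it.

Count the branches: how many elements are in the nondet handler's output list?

Answer: 4

Working:
choose[4, 6] @ H3
  branch[0] choose=4:
    choose[2, 4] @ H3
      branch[0] choose=2:
        H0 returns 6
        H1 returns (6, ())
        H2 returns [(6, ())]
        H3 returns [[(6, ())]]
      branch[1] choose=4:
        H0 returns 8
        H1 returns (8, ())
        H2 returns [(8, ())]
        H3 returns [[(8, ())]]
  branch[1] choose=6:
    choose[2, 4] @ H3
      branch[0] choose=2:
        H0 returns 8
        H1 returns (8, ())
        H2 returns [(8, ())]
        H3 returns [[(8, ())]]
      branch[1] choose=4:
        H0 returns 10
        H1 returns (10, ())
        H2 returns [(10, ())]
        H3 returns [[(10, ())]]
= [[(6, ())], [(8, ())], [(8, ())], [(10, ())]]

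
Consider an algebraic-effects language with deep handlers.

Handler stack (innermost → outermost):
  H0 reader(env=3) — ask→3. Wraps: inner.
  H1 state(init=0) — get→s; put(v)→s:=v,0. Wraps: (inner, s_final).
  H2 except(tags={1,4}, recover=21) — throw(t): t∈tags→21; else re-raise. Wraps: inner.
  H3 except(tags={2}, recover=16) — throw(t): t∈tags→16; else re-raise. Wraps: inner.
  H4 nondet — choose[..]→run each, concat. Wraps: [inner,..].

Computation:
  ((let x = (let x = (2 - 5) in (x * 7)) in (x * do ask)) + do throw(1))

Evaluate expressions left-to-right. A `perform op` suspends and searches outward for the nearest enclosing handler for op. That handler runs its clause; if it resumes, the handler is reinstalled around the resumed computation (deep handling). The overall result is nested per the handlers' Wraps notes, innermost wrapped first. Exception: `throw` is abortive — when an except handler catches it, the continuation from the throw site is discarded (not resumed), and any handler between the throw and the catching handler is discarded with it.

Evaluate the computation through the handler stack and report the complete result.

Answer: [21]

Working:
ask @ H0 ⇒ 3
throw(1) @ H2 caught ⇒ 21
H3 returns 21
H4 returns [21]
= [21]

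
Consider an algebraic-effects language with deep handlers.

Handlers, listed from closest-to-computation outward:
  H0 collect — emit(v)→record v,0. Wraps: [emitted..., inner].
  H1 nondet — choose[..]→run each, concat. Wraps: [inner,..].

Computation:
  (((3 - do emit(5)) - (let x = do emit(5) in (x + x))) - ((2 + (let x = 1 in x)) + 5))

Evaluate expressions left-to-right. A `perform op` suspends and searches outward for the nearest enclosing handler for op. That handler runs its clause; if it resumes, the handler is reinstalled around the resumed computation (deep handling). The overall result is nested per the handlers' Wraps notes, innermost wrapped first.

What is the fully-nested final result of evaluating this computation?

Answer: [[5, 5, -5]]

Step-by-step:
emit(5) @ H0 ⇒ out+=5
emit(5) @ H0 ⇒ out+=5
H0 returns [5, 5, -5]
H1 returns [[5, 5, -5]]
= [[5, 5, -5]]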